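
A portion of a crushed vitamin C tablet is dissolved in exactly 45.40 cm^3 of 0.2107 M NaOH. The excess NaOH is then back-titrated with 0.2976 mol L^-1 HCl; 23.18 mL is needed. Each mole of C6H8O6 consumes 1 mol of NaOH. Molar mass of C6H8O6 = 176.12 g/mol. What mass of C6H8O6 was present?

Total n(NaOH) added = 0.2107 x 0.04540 = 0.009566 mol.
n(HCl) used = 0.2976 x 0.02318 = 0.006898 mol, which equals the excess n(NaOH).
So n(NaOH) consumed by the sample = 0.009566 - 0.006898 = 0.002667 mol.
n(C6H8O6) = 0.002667 / 1 = 0.002667 mol.
mass = 0.002667 mol x 176.12 g/mol = 0.470 g.

0.470 g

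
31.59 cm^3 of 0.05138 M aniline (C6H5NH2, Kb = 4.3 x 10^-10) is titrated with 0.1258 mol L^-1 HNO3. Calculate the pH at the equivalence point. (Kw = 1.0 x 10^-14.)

n(C6H5NH2) = 0.05138 x 0.03159 = 0.001623 mol; V(HNO3) at equivalence = 0.001623/0.1258 = 0.01290 L.
At equivalence the base is fully converted to C6H5NH3+; total volume = 0.04449 L, so [C6H5NH3+] = 0.001623/0.04449 = 0.03648 M.
Ka(C6H5NH3+) = Kw/Kb = 1.0e-14 / 4.3 x 10^-10 = 2.33e-5.
[H^+] = sqrt(Ka x [C6H5NH3+]) = sqrt(2.33e-5 x 0.03648) = 0.000921 M.
pH = -log(0.000921) = 3.04.

3.04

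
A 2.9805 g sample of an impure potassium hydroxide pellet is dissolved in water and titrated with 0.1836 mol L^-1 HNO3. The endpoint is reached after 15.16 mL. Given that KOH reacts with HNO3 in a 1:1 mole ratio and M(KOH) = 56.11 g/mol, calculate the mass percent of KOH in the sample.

n(HNO3) = 0.1836 x 0.01516 = 0.002783 mol.
n(KOH) = 0.002783 / 1 = 0.002783 mol.
mass of KOH = 0.002783 x 56.11 = 0.1562 g.
% purity = 0.1562 / 2.9805 x 100 = 5.24%.

5.24%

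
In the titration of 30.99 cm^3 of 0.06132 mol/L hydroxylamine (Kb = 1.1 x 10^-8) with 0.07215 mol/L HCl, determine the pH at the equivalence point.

3.76

n(NH2OH) = 0.06132 x 0.03099 = 0.001900 mol; V(HCl) at equivalence = 0.001900/0.07215 = 0.02634 L.
At equivalence the base is fully converted to NH3OH+; total volume = 0.05733 L, so [NH3OH+] = 0.001900/0.05733 = 0.03315 M.
Ka(NH3OH+) = Kw/Kb = 1.0e-14 / 1.1 x 10^-8 = 9.09e-7.
[H^+] = sqrt(Ka x [NH3OH+]) = sqrt(9.09e-7 x 0.03315) = 0.000174 M.
pH = -log(0.000174) = 3.76.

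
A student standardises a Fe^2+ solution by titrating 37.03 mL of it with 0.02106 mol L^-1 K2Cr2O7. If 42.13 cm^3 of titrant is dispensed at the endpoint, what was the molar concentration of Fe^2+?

0.144 M

n(K2Cr2O7) = 0.02106 x 0.04213 = 0.0008873 mol.
From the balanced equation, 1 mol K2Cr2O7 reacts with 6 mol Fe^2+, so n(Fe^2+) = 0.0008873 x 6/1 = 0.005324 mol.
[Fe^2+] = 0.005324 / 0.03703 L = 0.144 M.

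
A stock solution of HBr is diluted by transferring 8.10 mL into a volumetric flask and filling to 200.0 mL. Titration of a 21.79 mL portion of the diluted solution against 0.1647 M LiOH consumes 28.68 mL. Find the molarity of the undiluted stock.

5.35 M

n(LiOH) = 0.1647 x 0.02868 = 0.004724 mol.
n(HBr) in the aliquot = 0.004724 mol.
[diluted HBr] = 0.004724 / 0.02179 = 0.2168 M.
Dilution factor = 200.0/8.100 = 24.69, so [stock] = 0.2168 x 24.69 = 5.35 M.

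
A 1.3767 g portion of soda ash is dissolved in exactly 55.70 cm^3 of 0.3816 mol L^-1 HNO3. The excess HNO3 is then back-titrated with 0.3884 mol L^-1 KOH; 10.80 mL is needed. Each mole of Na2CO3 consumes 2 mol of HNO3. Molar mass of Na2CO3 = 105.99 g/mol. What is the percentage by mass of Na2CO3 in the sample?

Total n(HNO3) added = 0.3816 x 0.05570 = 0.02126 mol.
n(KOH) used = 0.3884 x 0.01080 = 0.004195 mol, which equals the excess n(HNO3).
So n(HNO3) consumed by the sample = 0.02126 - 0.004195 = 0.01706 mol.
n(Na2CO3) = 0.01706 / 2 = 0.008530 mol.
mass Na2CO3 = 0.008530 x 105.99 = 0.9041 g, so %Na2CO3 = 0.9041/1.3767 x 100 = 65.7%.

65.7%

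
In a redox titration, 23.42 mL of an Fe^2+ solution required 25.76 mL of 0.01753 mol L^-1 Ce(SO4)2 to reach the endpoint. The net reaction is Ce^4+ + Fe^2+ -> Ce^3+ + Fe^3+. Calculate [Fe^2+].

0.0193 M

n(Ce(SO4)2) = 0.01753 x 0.02576 = 0.0004516 mol.
From the balanced equation, 1 mol Ce(SO4)2 reacts with 1 mol Fe^2+, so n(Fe^2+) = 0.0004516 x 1/1 = 0.0004516 mol.
[Fe^2+] = 0.0004516 / 0.02342 L = 0.0193 M.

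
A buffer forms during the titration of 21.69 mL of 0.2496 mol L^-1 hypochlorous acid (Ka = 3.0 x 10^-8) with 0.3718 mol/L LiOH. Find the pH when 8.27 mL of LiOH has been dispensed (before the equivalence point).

7.64

Initial n(HClO) = 0.2496 x 0.02169 = 0.005414 mol.
n(LiOH) added = 0.3718 x 0.008270 = 0.003075 mol, converting that many moles of HClO to ClO-.
Remaining n(HClO) = 0.002339 mol; n(ClO-) = 0.003075 mol.
By Henderson-Hasselbalch, pH = pKa + log([A^-]/[HA]) = 7.52 + log(0.003075/0.002339) = 7.52 + (+0.12) = 7.64.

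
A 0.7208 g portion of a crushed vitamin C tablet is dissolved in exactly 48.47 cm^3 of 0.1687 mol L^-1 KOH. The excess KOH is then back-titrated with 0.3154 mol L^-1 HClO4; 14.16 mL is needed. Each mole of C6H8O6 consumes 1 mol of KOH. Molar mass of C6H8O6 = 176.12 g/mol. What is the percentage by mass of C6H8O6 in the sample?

90.7%

Total n(KOH) added = 0.1687 x 0.04847 = 0.008177 mol.
n(HClO4) used = 0.3154 x 0.01416 = 0.004466 mol, which equals the excess n(KOH).
So n(KOH) consumed by the sample = 0.008177 - 0.004466 = 0.003711 mol.
n(C6H8O6) = 0.003711 / 1 = 0.003711 mol.
mass C6H8O6 = 0.003711 x 176.12 = 0.6536 g, so %C6H8O6 = 0.6536/0.7208 x 100 = 90.7%.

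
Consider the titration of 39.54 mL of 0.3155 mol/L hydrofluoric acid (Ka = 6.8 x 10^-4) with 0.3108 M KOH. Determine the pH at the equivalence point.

8.18

n(HF) = 0.3155 x 0.03954 = 0.01247 mol; V(KOH) at equivalence = 0.01247/0.3108 = 0.04014 L.
At equivalence all the acid is converted to F-; total volume = 0.03954 + 0.04014 = 0.07968 L, so [F-] = 0.01247/0.07968 = 0.1566 M.
Kb = Kw/Ka = 1.0e-14 / 6.8 x 10^-4 = 1.47e-11.
[OH^-] = sqrt(Kb x [F-]) = sqrt(1.47e-11 x 0.1566) = 1.52e-6 M.
pOH = 5.82, so pH = 14.00 - 5.82 = 8.18.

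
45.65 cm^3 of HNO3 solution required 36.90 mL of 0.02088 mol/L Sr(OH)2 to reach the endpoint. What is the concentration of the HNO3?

n(Sr(OH)2) delivered = 0.02088 x 0.03690 = 0.0007705 mol.
The reaction is 2 HNO3 + 1 Sr(OH)2, so n(HNO3) = 0.0007705 x 2/1 = 0.001541 mol.
[HNO3] = 0.001541 mol / 0.04565 L = 0.0338 M.

0.0338 M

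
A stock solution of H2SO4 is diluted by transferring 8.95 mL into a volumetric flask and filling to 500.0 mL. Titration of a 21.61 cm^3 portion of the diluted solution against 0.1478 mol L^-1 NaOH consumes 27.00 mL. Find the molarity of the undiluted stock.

n(NaOH) = 0.1478 x 0.02700 = 0.003991 mol.
n(H2SO4) in the aliquot = 0.003991 x 1/2 = 0.001995 mol.
[diluted H2SO4] = 0.001995 / 0.02161 = 0.09233 M.
Dilution factor = 500.0/8.950 = 55.87, so [stock] = 0.09233 x 55.87 = 5.16 M.

5.16 M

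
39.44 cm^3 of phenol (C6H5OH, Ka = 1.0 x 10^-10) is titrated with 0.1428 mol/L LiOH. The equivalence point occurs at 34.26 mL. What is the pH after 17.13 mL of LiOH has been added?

10.00

17.13 mL is exactly half the equivalence volume (34.26/2), i.e. the half-equivalence point.
There, n(HA) = n(A^-), so pH = pKa = -log(1.0 x 10^-10) = 10.00.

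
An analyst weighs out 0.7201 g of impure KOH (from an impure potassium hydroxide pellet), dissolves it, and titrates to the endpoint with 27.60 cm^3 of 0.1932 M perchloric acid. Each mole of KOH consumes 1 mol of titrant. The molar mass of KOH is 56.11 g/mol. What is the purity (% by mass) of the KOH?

41.5%

n(HClO4) = 0.1932 x 0.02760 = 0.005332 mol.
n(KOH) = 0.005332 / 1 = 0.005332 mol.
mass of KOH = 0.005332 x 56.11 = 0.2992 g.
% purity = 0.2992 / 0.7201 x 100 = 41.5%.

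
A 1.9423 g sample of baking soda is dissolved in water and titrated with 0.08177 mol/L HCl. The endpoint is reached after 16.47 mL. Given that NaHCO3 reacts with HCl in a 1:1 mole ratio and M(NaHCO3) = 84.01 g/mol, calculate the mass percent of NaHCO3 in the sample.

5.83%

n(HCl) = 0.08177 x 0.01647 = 0.001347 mol.
n(NaHCO3) = 0.001347 / 1 = 0.001347 mol.
mass of NaHCO3 = 0.001347 x 84.01 = 0.1131 g.
% purity = 0.1131 / 1.9423 x 100 = 5.83%.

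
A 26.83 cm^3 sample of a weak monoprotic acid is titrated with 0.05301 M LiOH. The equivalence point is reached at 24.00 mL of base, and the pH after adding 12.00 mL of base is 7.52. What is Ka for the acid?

12.00 mL is half of the equivalence volume, so this is the half-equivalence point where [HA] = [A^-].
At half-equivalence pH = pKa, so pKa = 7.52.
Ka = 10^(-7.52) = 3.0 x 10^-8.

3.0 x 10^-8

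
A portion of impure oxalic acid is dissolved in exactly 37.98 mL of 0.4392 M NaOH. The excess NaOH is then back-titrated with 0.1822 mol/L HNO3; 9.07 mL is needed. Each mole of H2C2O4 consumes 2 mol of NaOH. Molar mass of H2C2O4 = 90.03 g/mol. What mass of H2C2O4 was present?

Total n(NaOH) added = 0.4392 x 0.03798 = 0.01668 mol.
n(HNO3) used = 0.1822 x 0.009070 = 0.001653 mol, which equals the excess n(NaOH).
So n(NaOH) consumed by the sample = 0.01668 - 0.001653 = 0.01503 mol.
n(H2C2O4) = 0.01503 / 2 = 0.007514 mol.
mass = 0.007514 mol x 90.03 g/mol = 0.676 g.

0.676 g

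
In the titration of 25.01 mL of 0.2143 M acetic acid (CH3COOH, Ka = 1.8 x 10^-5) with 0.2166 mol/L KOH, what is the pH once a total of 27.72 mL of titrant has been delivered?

12.09

n(acid) = 0.2143 x 0.02501 = 0.005360 mol; n(KOH) added = 0.2166 x 0.02772 = 0.006004 mol.
Base is in excess by 0.006004 - 0.005360 = 0.0006445 mol in a total volume of 0.05273 L.
[OH^-] = 0.0006445/0.05273 = 0.01222 M, so pOH = 1.91 and pH = 14.00 - 1.91 = 12.09.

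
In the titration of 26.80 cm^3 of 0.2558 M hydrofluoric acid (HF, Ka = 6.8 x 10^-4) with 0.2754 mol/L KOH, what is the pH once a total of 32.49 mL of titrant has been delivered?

12.55

n(acid) = 0.2558 x 0.02680 = 0.006855 mol; n(KOH) added = 0.2754 x 0.03249 = 0.008948 mol.
Base is in excess by 0.008948 - 0.006855 = 0.002092 mol in a total volume of 0.05929 L.
[OH^-] = 0.002092/0.05929 = 0.03529 M, so pOH = 1.45 and pH = 14.00 - 1.45 = 12.55.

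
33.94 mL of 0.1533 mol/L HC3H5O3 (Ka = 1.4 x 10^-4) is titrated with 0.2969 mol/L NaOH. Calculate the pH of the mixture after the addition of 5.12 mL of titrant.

Initial n(HC3H5O3) = 0.1533 x 0.03394 = 0.005203 mol.
n(NaOH) added = 0.2969 x 0.005120 = 0.001520 mol, converting that many moles of HC3H5O3 to C3H5O3-.
Remaining n(HC3H5O3) = 0.003683 mol; n(C3H5O3-) = 0.001520 mol.
By Henderson-Hasselbalch, pH = pKa + log([A^-]/[HA]) = 3.85 + log(0.001520/0.003683) = 3.85 + (-0.38) = 3.47.

3.47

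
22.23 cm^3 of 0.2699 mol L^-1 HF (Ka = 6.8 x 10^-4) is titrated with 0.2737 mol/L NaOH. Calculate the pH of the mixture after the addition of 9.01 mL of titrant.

Initial n(HF) = 0.2699 x 0.02223 = 0.006000 mol.
n(NaOH) added = 0.2737 x 0.009010 = 0.002466 mol, converting that many moles of HF to F-.
Remaining n(HF) = 0.003534 mol; n(F-) = 0.002466 mol.
By Henderson-Hasselbalch, pH = pKa + log([A^-]/[HA]) = 3.17 + log(0.002466/0.003534) = 3.17 + (-0.16) = 3.01.

3.01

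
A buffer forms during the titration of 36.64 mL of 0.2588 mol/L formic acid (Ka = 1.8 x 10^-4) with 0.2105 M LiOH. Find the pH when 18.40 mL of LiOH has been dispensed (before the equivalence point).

Initial n(HCOOH) = 0.2588 x 0.03664 = 0.009482 mol.
n(LiOH) added = 0.2105 x 0.01840 = 0.003873 mol, converting that many moles of HCOOH to HCOO-.
Remaining n(HCOOH) = 0.005609 mol; n(HCOO-) = 0.003873 mol.
By Henderson-Hasselbalch, pH = pKa + log([A^-]/[HA]) = 3.74 + log(0.003873/0.005609) = 3.74 + (-0.16) = 3.58.

3.58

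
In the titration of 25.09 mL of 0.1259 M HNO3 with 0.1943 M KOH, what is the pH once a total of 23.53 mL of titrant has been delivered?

n(acid) = 0.1259 x 0.02509 = 0.003159 mol; n(KOH) added = 0.1943 x 0.02353 = 0.004572 mol.
Base is in excess by 0.004572 - 0.003159 = 0.001413 mol in a total volume of 0.04862 L.
[OH^-] = 0.001413/0.04862 = 0.02906 M, so pOH = 1.54 and pH = 14.00 - 1.54 = 12.46.

12.46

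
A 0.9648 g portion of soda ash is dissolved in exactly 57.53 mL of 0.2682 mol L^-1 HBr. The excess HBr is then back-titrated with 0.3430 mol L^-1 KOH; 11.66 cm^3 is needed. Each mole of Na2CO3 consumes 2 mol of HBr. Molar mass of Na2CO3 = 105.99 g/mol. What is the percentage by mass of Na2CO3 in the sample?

Total n(HBr) added = 0.2682 x 0.05753 = 0.01543 mol.
n(KOH) used = 0.3430 x 0.01166 = 0.003999 mol, which equals the excess n(HBr).
So n(HBr) consumed by the sample = 0.01543 - 0.003999 = 0.01143 mol.
n(Na2CO3) = 0.01143 / 2 = 0.005715 mol.
mass Na2CO3 = 0.005715 x 105.99 = 0.6057 g, so %Na2CO3 = 0.6057/0.9648 x 100 = 62.8%.

62.8%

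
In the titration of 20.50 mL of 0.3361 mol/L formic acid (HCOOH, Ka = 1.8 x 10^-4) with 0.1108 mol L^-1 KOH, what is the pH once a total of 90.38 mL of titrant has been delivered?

n(acid) = 0.3361 x 0.02050 = 0.006890 mol; n(KOH) added = 0.1108 x 0.09038 = 0.01001 mol.
Base is in excess by 0.01001 - 0.006890 = 0.003124 mol in a total volume of 0.1109 L.
[OH^-] = 0.003124/0.1109 = 0.02818 M, so pOH = 1.55 and pH = 14.00 - 1.55 = 12.45.

12.45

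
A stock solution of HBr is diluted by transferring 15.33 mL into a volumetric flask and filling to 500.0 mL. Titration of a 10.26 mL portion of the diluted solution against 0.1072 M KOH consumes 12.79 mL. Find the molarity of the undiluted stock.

n(KOH) = 0.1072 x 0.01279 = 0.001371 mol.
n(HBr) in the aliquot = 0.001371 mol.
[diluted HBr] = 0.001371 / 0.01026 = 0.1336 M.
Dilution factor = 500.0/15.33 = 32.62, so [stock] = 0.1336 x 32.62 = 4.36 M.

4.36 M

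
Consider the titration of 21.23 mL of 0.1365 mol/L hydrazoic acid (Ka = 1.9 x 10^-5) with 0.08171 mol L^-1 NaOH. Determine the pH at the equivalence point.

n(HN3) = 0.1365 x 0.02123 = 0.002898 mol; V(NaOH) at equivalence = 0.002898/0.08171 = 0.03547 L.
At equivalence all the acid is converted to N3-; total volume = 0.02123 + 0.03547 = 0.05670 L, so [N3-] = 0.002898/0.05670 = 0.05111 M.
Kb = Kw/Ka = 1.0e-14 / 1.9 x 10^-5 = 5.26e-10.
[OH^-] = sqrt(Kb x [N3-]) = sqrt(5.26e-10 x 0.05111) = 5.19e-6 M.
pOH = 5.29, so pH = 14.00 - 5.29 = 8.71.

8.71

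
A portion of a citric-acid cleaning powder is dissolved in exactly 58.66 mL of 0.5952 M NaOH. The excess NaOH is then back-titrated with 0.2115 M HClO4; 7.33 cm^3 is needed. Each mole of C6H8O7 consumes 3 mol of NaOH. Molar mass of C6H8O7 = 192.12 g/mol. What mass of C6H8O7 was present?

Total n(NaOH) added = 0.5952 x 0.05866 = 0.03491 mol.
n(HClO4) used = 0.2115 x 0.007330 = 0.001550 mol, which equals the excess n(NaOH).
So n(NaOH) consumed by the sample = 0.03491 - 0.001550 = 0.03336 mol.
n(C6H8O7) = 0.03336 / 3 = 0.01112 mol.
mass = 0.01112 mol x 192.12 g/mol = 2.14 g.

2.14 g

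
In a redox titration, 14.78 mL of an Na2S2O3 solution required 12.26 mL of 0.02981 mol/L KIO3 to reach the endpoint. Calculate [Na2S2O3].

n(KIO3) = 0.02981 x 0.01226 = 0.0003655 mol.
From the balanced equation, 1 mol KIO3 reacts with 6 mol Na2S2O3, so n(Na2S2O3) = 0.0003655 x 6/1 = 0.002193 mol.
[Na2S2O3] = 0.002193 / 0.01478 L = 0.148 M.

0.148 M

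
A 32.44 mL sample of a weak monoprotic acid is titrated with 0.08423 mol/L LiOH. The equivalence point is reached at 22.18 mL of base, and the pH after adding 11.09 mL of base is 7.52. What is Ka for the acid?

11.09 mL is half of the equivalence volume, so this is the half-equivalence point where [HA] = [A^-].
At half-equivalence pH = pKa, so pKa = 7.52.
Ka = 10^(-7.52) = 3.0 x 10^-8.

3.0 x 10^-8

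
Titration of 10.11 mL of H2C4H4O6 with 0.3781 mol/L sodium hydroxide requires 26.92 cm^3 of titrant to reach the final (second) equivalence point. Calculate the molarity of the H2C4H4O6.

n(NaOH) = 0.3781 x 0.02692 = 0.01018 mol.
At the final (second) equivalence point, 2 mol OH^- react per mol H2C4H4O6, so n(H2C4H4O6) = 0.01018 / 2 = 0.005089 mol.
[H2C4H4O6] = 0.005089 / 0.01011 L = 0.503 M.

0.503 M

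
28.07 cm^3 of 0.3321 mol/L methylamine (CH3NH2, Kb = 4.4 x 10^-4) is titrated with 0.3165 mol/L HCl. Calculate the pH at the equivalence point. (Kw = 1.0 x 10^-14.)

n(CH3NH2) = 0.3321 x 0.02807 = 0.009322 mol; V(HCl) at equivalence = 0.009322/0.3165 = 0.02945 L.
At equivalence the base is fully converted to CH3NH3+; total volume = 0.05752 L, so [CH3NH3+] = 0.009322/0.05752 = 0.1621 M.
Ka(CH3NH3+) = Kw/Kb = 1.0e-14 / 4.4 x 10^-4 = 2.27e-11.
[H^+] = sqrt(Ka x [CH3NH3+]) = sqrt(2.27e-11 x 0.1621) = 1.92e-6 M.
pH = -log(1.92e-6) = 5.72.

5.72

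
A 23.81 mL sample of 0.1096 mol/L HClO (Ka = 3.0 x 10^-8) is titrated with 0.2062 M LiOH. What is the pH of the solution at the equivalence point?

n(HClO) = 0.1096 x 0.02381 = 0.002610 mol; V(LiOH) at equivalence = 0.002610/0.2062 = 0.01266 L.
At equivalence all the acid is converted to ClO-; total volume = 0.02381 + 0.01266 = 0.03647 L, so [ClO-] = 0.002610/0.03647 = 0.07156 M.
Kb = Kw/Ka = 1.0e-14 / 3.0 x 10^-8 = 3.33e-7.
[OH^-] = sqrt(Kb x [ClO-]) = sqrt(3.33e-7 x 0.07156) = 0.000154 M.
pOH = 3.81, so pH = 14.00 - 3.81 = 10.19.

10.19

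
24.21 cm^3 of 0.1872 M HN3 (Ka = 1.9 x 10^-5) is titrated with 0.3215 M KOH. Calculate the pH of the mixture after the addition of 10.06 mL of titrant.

5.12

Initial n(HN3) = 0.1872 x 0.02421 = 0.004532 mol.
n(KOH) added = 0.3215 x 0.01006 = 0.003234 mol, converting that many moles of HN3 to N3-.
Remaining n(HN3) = 0.001298 mol; n(N3-) = 0.003234 mol.
By Henderson-Hasselbalch, pH = pKa + log([A^-]/[HA]) = 4.72 + log(0.003234/0.001298) = 4.72 + (+0.40) = 5.12.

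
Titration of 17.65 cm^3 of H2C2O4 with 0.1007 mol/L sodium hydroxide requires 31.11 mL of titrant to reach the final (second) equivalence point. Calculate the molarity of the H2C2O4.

0.0887 M

n(NaOH) = 0.1007 x 0.03111 = 0.003133 mol.
At the final (second) equivalence point, 2 mol OH^- react per mol H2C2O4, so n(H2C2O4) = 0.003133 / 2 = 0.001566 mol.
[H2C2O4] = 0.001566 / 0.01765 L = 0.0887 M.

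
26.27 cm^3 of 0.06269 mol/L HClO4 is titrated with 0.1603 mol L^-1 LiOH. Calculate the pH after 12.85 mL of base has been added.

n(acid) = 0.06269 x 0.02627 = 0.001647 mol; n(LiOH) added = 0.1603 x 0.01285 = 0.002060 mol.
Base is in excess by 0.002060 - 0.001647 = 0.0004130 mol in a total volume of 0.03912 L.
[OH^-] = 0.0004130/0.03912 = 0.01056 M, so pOH = 1.98 and pH = 14.00 - 1.98 = 12.02.

12.02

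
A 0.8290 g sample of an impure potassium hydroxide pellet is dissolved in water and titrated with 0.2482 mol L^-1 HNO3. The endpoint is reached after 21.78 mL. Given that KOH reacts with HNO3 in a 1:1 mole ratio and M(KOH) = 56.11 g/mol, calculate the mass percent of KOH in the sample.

n(HNO3) = 0.2482 x 0.02178 = 0.005406 mol.
n(KOH) = 0.005406 / 1 = 0.005406 mol.
mass of KOH = 0.005406 x 56.11 = 0.3033 g.
% purity = 0.3033 / 0.8290 x 100 = 36.6%.

36.6%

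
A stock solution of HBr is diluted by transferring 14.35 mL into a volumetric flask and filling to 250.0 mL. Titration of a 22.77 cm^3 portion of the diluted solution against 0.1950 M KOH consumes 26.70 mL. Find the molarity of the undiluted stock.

3.98 M

n(KOH) = 0.1950 x 0.02670 = 0.005207 mol.
n(HBr) in the aliquot = 0.005207 mol.
[diluted HBr] = 0.005207 / 0.02277 = 0.2287 M.
Dilution factor = 250.0/14.35 = 17.42, so [stock] = 0.2287 x 17.42 = 3.98 M.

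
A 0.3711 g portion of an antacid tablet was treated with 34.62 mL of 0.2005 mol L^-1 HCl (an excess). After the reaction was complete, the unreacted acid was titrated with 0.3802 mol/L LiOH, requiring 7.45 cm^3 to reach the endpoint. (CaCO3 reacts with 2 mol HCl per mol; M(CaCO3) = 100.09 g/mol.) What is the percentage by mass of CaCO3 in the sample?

Total n(HCl) added = 0.2005 x 0.03462 = 0.006941 mol.
n(LiOH) used = 0.3802 x 0.007450 = 0.002832 mol, which equals the excess n(HCl).
So n(HCl) consumed by the sample = 0.006941 - 0.002832 = 0.004109 mol.
n(CaCO3) = 0.004109 / 2 = 0.002054 mol.
mass CaCO3 = 0.002054 x 100.09 = 0.2056 g, so %CaCO3 = 0.2056/0.3711 x 100 = 55.4%.

55.4%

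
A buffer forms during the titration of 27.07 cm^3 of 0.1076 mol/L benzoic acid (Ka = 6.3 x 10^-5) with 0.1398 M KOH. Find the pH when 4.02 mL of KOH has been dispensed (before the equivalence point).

Initial n(C6H5COOH) = 0.1076 x 0.02707 = 0.002913 mol.
n(KOH) added = 0.1398 x 0.004020 = 0.0005620 mol, converting that many moles of C6H5COOH to C6H5COO-.
Remaining n(C6H5COOH) = 0.002351 mol; n(C6H5COO-) = 0.0005620 mol.
By Henderson-Hasselbalch, pH = pKa + log([A^-]/[HA]) = 4.20 + log(0.0005620/0.002351) = 4.20 + (-0.62) = 3.58.

3.58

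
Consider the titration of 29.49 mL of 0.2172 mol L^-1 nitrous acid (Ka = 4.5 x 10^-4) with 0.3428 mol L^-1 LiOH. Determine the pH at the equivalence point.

n(HNO2) = 0.2172 x 0.02949 = 0.006405 mol; V(LiOH) at equivalence = 0.006405/0.3428 = 0.01869 L.
At equivalence all the acid is converted to NO2-; total volume = 0.02949 + 0.01869 = 0.04818 L, so [NO2-] = 0.006405/0.04818 = 0.1330 M.
Kb = Kw/Ka = 1.0e-14 / 4.5 x 10^-4 = 2.22e-11.
[OH^-] = sqrt(Kb x [NO2-]) = sqrt(2.22e-11 x 0.1330) = 1.72e-6 M.
pOH = 5.76, so pH = 14.00 - 5.76 = 8.24.

8.24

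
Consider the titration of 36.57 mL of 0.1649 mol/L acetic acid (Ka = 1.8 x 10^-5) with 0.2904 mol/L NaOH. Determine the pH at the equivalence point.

8.88

n(CH3COOH) = 0.1649 x 0.03657 = 0.006030 mol; V(NaOH) at equivalence = 0.006030/0.2904 = 0.02077 L.
At equivalence all the acid is converted to CH3COO-; total volume = 0.03657 + 0.02077 = 0.05734 L, so [CH3COO-] = 0.006030/0.05734 = 0.1052 M.
Kb = Kw/Ka = 1.0e-14 / 1.8 x 10^-5 = 5.56e-10.
[OH^-] = sqrt(Kb x [CH3COO-]) = sqrt(5.56e-10 x 0.1052) = 7.64e-6 M.
pOH = 5.12, so pH = 14.00 - 5.12 = 8.88.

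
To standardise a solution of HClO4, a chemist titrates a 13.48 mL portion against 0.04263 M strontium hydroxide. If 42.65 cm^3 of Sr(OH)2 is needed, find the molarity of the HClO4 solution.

n(Sr(OH)2) delivered = 0.04263 x 0.04265 = 0.001818 mol.
The reaction is 2 HClO4 + 1 Sr(OH)2, so n(HClO4) = 0.001818 x 2/1 = 0.003636 mol.
[HClO4] = 0.003636 mol / 0.01348 L = 0.270 M.

0.270 M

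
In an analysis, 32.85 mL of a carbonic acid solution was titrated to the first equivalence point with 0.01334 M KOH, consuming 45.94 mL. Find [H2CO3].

n(KOH) = 0.01334 x 0.04594 = 0.0006128 mol.
At the first equivalence point, 1 mol OH^- react per mol H2CO3, so n(H2CO3) = 0.0006128 / 1 = 0.0006128 mol.
[H2CO3] = 0.0006128 / 0.03285 L = 0.0187 M.

0.0187 M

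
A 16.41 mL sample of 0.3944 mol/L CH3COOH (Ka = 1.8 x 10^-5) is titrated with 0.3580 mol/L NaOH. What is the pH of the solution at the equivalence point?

9.01

n(CH3COOH) = 0.3944 x 0.01641 = 0.006472 mol; V(NaOH) at equivalence = 0.006472/0.3580 = 0.01808 L.
At equivalence all the acid is converted to CH3COO-; total volume = 0.01641 + 0.01808 = 0.03449 L, so [CH3COO-] = 0.006472/0.03449 = 0.1877 M.
Kb = Kw/Ka = 1.0e-14 / 1.8 x 10^-5 = 5.56e-10.
[OH^-] = sqrt(Kb x [CH3COO-]) = sqrt(5.56e-10 x 0.1877) = 1.02e-5 M.
pOH = 4.99, so pH = 14.00 - 4.99 = 9.01.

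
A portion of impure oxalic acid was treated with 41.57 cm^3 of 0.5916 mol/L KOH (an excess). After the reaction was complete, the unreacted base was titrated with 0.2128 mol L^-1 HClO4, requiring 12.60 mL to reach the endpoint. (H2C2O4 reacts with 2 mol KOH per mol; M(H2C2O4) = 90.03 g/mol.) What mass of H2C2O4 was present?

Total n(KOH) added = 0.5916 x 0.04157 = 0.02459 mol.
n(HClO4) used = 0.2128 x 0.01260 = 0.002681 mol, which equals the excess n(KOH).
So n(KOH) consumed by the sample = 0.02459 - 0.002681 = 0.02191 mol.
n(H2C2O4) = 0.02191 / 2 = 0.01096 mol.
mass = 0.01096 mol x 90.03 g/mol = 0.986 g.

0.986 g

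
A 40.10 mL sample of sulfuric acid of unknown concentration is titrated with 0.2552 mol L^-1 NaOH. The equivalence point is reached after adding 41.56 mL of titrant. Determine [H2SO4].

n(NaOH) delivered = 0.2552 x 0.04156 = 0.01061 mol.
The reaction is 1 H2SO4 + 2 NaOH, so n(H2SO4) = 0.01061 x 1/2 = 0.005303 mol.
[H2SO4] = 0.005303 mol / 0.04010 L = 0.132 M.

0.132 M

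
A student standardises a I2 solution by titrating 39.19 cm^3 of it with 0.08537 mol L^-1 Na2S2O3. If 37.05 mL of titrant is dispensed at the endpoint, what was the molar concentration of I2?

0.0404 M

n(Na2S2O3) = 0.08537 x 0.03705 = 0.003163 mol.
From the balanced equation, 2 mol Na2S2O3 reacts with 1 mol I2, so n(I2) = 0.003163 x 1/2 = 0.001581 mol.
[I2] = 0.001581 / 0.03919 L = 0.0404 M.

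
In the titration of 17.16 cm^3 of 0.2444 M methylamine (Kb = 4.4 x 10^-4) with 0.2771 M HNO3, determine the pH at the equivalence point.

5.76

n(CH3NH2) = 0.2444 x 0.01716 = 0.004194 mol; V(HNO3) at equivalence = 0.004194/0.2771 = 0.01513 L.
At equivalence the base is fully converted to CH3NH3+; total volume = 0.03229 L, so [CH3NH3+] = 0.004194/0.03229 = 0.1299 M.
Ka(CH3NH3+) = Kw/Kb = 1.0e-14 / 4.4 x 10^-4 = 2.27e-11.
[H^+] = sqrt(Ka x [CH3NH3+]) = sqrt(2.27e-11 x 0.1299) = 1.72e-6 M.
pH = -log(1.72e-6) = 5.76.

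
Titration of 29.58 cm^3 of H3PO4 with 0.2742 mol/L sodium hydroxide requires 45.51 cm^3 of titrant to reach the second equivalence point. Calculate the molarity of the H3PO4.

0.211 M

n(NaOH) = 0.2742 x 0.04551 = 0.01248 mol.
At the second equivalence point, 2 mol OH^- react per mol H3PO4, so n(H3PO4) = 0.01248 / 2 = 0.006239 mol.
[H3PO4] = 0.006239 / 0.02958 L = 0.211 M.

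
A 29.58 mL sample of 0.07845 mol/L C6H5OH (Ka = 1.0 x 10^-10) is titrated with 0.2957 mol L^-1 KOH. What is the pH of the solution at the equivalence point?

11.40

n(C6H5OH) = 0.07845 x 0.02958 = 0.002321 mol; V(KOH) at equivalence = 0.002321/0.2957 = 0.007848 L.
At equivalence all the acid is converted to C6H5O-; total volume = 0.02958 + 0.007848 = 0.03743 L, so [C6H5O-] = 0.002321/0.03743 = 0.06200 M.
Kb = Kw/Ka = 1.0e-14 / 1.0 x 10^-10 = 0.000100.
[OH^-] = sqrt(Kb x [C6H5O-]) = sqrt(0.000100 x 0.06200) = 0.00249 M.
pOH = 2.60, so pH = 14.00 - 2.60 = 11.40.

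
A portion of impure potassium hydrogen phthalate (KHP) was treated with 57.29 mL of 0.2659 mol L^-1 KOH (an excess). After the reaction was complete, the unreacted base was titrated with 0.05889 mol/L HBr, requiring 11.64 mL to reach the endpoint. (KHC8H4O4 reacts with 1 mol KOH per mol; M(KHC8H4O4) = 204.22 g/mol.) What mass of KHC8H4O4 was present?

2.97 g

Total n(KOH) added = 0.2659 x 0.05729 = 0.01523 mol.
n(HBr) used = 0.05889 x 0.01164 = 0.0006855 mol, which equals the excess n(KOH).
So n(KOH) consumed by the sample = 0.01523 - 0.0006855 = 0.01455 mol.
n(KHC8H4O4) = 0.01455 / 1 = 0.01455 mol.
mass = 0.01455 mol x 204.22 g/mol = 2.97 g.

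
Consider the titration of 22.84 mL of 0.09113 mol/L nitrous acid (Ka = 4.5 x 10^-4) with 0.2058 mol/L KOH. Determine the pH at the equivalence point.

8.07

n(HNO2) = 0.09113 x 0.02284 = 0.002081 mol; V(KOH) at equivalence = 0.002081/0.2058 = 0.01011 L.
At equivalence all the acid is converted to NO2-; total volume = 0.02284 + 0.01011 = 0.03295 L, so [NO2-] = 0.002081/0.03295 = 0.06316 M.
Kb = Kw/Ka = 1.0e-14 / 4.5 x 10^-4 = 2.22e-11.
[OH^-] = sqrt(Kb x [NO2-]) = sqrt(2.22e-11 x 0.06316) = 1.18e-6 M.
pOH = 5.93, so pH = 14.00 - 5.93 = 8.07.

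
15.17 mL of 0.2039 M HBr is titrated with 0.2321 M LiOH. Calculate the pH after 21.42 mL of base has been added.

12.71

n(acid) = 0.2039 x 0.01517 = 0.003093 mol; n(LiOH) added = 0.2321 x 0.02142 = 0.004972 mol.
Base is in excess by 0.004972 - 0.003093 = 0.001878 mol in a total volume of 0.03659 L.
[OH^-] = 0.001878/0.03659 = 0.05134 M, so pOH = 1.29 and pH = 14.00 - 1.29 = 12.71.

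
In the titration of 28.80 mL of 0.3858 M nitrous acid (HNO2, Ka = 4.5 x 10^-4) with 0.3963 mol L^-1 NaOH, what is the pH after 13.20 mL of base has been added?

Initial n(HNO2) = 0.3858 x 0.02880 = 0.01111 mol.
n(NaOH) added = 0.3963 x 0.01320 = 0.005231 mol, converting that many moles of HNO2 to NO2-.
Remaining n(HNO2) = 0.005880 mol; n(NO2-) = 0.005231 mol.
By Henderson-Hasselbalch, pH = pKa + log([A^-]/[HA]) = 3.35 + log(0.005231/0.005880) = 3.35 + (-0.05) = 3.30.

3.30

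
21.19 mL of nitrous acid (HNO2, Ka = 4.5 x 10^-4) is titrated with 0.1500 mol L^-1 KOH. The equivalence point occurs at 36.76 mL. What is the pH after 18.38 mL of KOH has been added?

18.38 mL is exactly half the equivalence volume (36.76/2), i.e. the half-equivalence point.
There, n(HA) = n(A^-), so pH = pKa = -log(4.5 x 10^-4) = 3.35.

3.35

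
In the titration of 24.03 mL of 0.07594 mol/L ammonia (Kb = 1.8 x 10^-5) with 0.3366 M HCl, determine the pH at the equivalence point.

n(NH3) = 0.07594 x 0.02403 = 0.001825 mol; V(HCl) at equivalence = 0.001825/0.3366 = 0.005421 L.
At equivalence the base is fully converted to NH4+; total volume = 0.02945 L, so [NH4+] = 0.001825/0.02945 = 0.06196 M.
Ka(NH4+) = Kw/Kb = 1.0e-14 / 1.8 x 10^-5 = 5.56e-10.
[H^+] = sqrt(Ka x [NH4+]) = sqrt(5.56e-10 x 0.06196) = 5.87e-6 M.
pH = -log(5.87e-6) = 5.23.

5.23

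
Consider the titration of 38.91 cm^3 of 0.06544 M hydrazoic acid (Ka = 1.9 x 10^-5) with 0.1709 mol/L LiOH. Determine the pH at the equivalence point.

8.70

n(HN3) = 0.06544 x 0.03891 = 0.002546 mol; V(LiOH) at equivalence = 0.002546/0.1709 = 0.01490 L.
At equivalence all the acid is converted to N3-; total volume = 0.03891 + 0.01490 = 0.05381 L, so [N3-] = 0.002546/0.05381 = 0.04732 M.
Kb = Kw/Ka = 1.0e-14 / 1.9 x 10^-5 = 5.26e-10.
[OH^-] = sqrt(Kb x [N3-]) = sqrt(5.26e-10 x 0.04732) = 4.99e-6 M.
pOH = 5.30, so pH = 14.00 - 5.30 = 8.70.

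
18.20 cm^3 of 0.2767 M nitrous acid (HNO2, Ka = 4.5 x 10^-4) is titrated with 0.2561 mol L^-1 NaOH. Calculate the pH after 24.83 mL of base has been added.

n(acid) = 0.2767 x 0.01820 = 0.005036 mol; n(NaOH) added = 0.2561 x 0.02483 = 0.006359 mol.
Base is in excess by 0.006359 - 0.005036 = 0.001323 mol in a total volume of 0.04303 L.
[OH^-] = 0.001323/0.04303 = 0.03075 M, so pOH = 1.51 and pH = 14.00 - 1.51 = 12.49.

12.49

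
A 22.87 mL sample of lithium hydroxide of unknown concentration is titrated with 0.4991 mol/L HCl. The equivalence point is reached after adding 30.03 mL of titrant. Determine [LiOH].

n(HCl) delivered = 0.4991 x 0.03003 = 0.01499 mol.
For a 1:1 reaction, n(LiOH) = 0.01499 mol.
[LiOH] = 0.01499 mol / 0.02287 L = 0.655 M.

0.655 M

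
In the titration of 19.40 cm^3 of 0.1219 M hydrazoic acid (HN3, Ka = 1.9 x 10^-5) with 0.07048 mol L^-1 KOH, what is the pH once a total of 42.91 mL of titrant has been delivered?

n(acid) = 0.1219 x 0.01940 = 0.002365 mol; n(KOH) added = 0.07048 x 0.04291 = 0.003024 mol.
Base is in excess by 0.003024 - 0.002365 = 0.0006594 mol in a total volume of 0.06231 L.
[OH^-] = 0.0006594/0.06231 = 0.01058 M, so pOH = 1.98 and pH = 14.00 - 1.98 = 12.02.

12.02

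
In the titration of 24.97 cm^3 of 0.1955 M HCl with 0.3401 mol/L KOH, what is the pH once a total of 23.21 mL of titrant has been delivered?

n(acid) = 0.1955 x 0.02497 = 0.004882 mol; n(KOH) added = 0.3401 x 0.02321 = 0.007894 mol.
Base is in excess by 0.007894 - 0.004882 = 0.003012 mol in a total volume of 0.04818 L.
[OH^-] = 0.003012/0.04818 = 0.06252 M, so pOH = 1.20 and pH = 14.00 - 1.20 = 12.80.

12.80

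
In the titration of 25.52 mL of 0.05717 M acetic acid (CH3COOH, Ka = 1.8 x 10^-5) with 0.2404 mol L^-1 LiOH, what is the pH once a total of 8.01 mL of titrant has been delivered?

12.14

n(acid) = 0.05717 x 0.02552 = 0.001459 mol; n(LiOH) added = 0.2404 x 0.008010 = 0.001926 mol.
Base is in excess by 0.001926 - 0.001459 = 0.0004666 mol in a total volume of 0.03353 L.
[OH^-] = 0.0004666/0.03353 = 0.01392 M, so pOH = 1.86 and pH = 14.00 - 1.86 = 12.14.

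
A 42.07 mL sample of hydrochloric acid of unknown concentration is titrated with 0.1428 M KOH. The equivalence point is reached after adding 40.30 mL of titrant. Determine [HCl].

0.137 M

n(KOH) delivered = 0.1428 x 0.04030 = 0.005755 mol.
For a 1:1 reaction, n(HCl) = 0.005755 mol.
[HCl] = 0.005755 mol / 0.04207 L = 0.137 M.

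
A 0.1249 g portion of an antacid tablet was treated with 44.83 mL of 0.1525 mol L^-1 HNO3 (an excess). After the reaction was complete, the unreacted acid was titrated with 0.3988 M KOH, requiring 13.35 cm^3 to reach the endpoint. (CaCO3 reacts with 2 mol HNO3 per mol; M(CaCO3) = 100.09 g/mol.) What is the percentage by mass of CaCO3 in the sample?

60.6%

Total n(HNO3) added = 0.1525 x 0.04483 = 0.006837 mol.
n(KOH) used = 0.3988 x 0.01335 = 0.005324 mol, which equals the excess n(HNO3).
So n(HNO3) consumed by the sample = 0.006837 - 0.005324 = 0.001513 mol.
n(CaCO3) = 0.001513 / 2 = 0.0007563 mol.
mass CaCO3 = 0.0007563 x 100.09 = 0.07570 g, so %CaCO3 = 0.07570/0.1249 x 100 = 60.6%.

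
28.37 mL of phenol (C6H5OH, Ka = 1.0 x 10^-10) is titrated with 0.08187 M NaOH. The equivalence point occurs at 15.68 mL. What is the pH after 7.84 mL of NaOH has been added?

10.00

7.84 mL is exactly half the equivalence volume (15.68/2), i.e. the half-equivalence point.
There, n(HA) = n(A^-), so pH = pKa = -log(1.0 x 10^-10) = 10.00.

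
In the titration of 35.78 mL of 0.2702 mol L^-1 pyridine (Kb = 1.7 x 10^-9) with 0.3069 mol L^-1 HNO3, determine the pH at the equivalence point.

n(C5H5N) = 0.2702 x 0.03578 = 0.009668 mol; V(HNO3) at equivalence = 0.009668/0.3069 = 0.03150 L.
At equivalence the base is fully converted to C5H5NH+; total volume = 0.06728 L, so [C5H5NH+] = 0.009668/0.06728 = 0.1437 M.
Ka(C5H5NH+) = Kw/Kb = 1.0e-14 / 1.7 x 10^-9 = 5.88e-6.
[H^+] = sqrt(Ka x [C5H5NH+]) = sqrt(5.88e-6 x 0.1437) = 0.000919 M.
pH = -log(0.000919) = 3.04.

3.04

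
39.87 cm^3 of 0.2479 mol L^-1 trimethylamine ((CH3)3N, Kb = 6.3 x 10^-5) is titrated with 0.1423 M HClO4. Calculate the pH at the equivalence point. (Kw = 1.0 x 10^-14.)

5.42

n((CH3)3N) = 0.2479 x 0.03987 = 0.009884 mol; V(HClO4) at equivalence = 0.009884/0.1423 = 0.06946 L.
At equivalence the base is fully converted to (CH3)3NH+; total volume = 0.1093 L, so [(CH3)3NH+] = 0.009884/0.1093 = 0.09041 M.
Ka((CH3)3NH+) = Kw/Kb = 1.0e-14 / 6.3 x 10^-5 = 1.59e-10.
[H^+] = sqrt(Ka x [(CH3)3NH+]) = sqrt(1.59e-10 x 0.09041) = 3.79e-6 M.
pH = -log(3.79e-6) = 5.42.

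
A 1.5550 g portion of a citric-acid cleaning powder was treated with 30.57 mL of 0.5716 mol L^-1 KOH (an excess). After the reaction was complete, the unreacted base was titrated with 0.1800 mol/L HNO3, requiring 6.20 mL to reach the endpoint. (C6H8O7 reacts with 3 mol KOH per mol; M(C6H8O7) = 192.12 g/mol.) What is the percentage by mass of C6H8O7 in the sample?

67.4%

Total n(KOH) added = 0.5716 x 0.03057 = 0.01747 mol.
n(HNO3) used = 0.1800 x 0.006200 = 0.001116 mol, which equals the excess n(KOH).
So n(KOH) consumed by the sample = 0.01747 - 0.001116 = 0.01636 mol.
n(C6H8O7) = 0.01636 / 3 = 0.005453 mol.
mass C6H8O7 = 0.005453 x 192.12 = 1.048 g, so %C6H8O7 = 1.048/1.5550 x 100 = 67.4%.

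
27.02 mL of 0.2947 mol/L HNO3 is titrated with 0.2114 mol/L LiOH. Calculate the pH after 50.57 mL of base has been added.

12.55

n(acid) = 0.2947 x 0.02702 = 0.007963 mol; n(LiOH) added = 0.2114 x 0.05057 = 0.01069 mol.
Base is in excess by 0.01069 - 0.007963 = 0.002728 mol in a total volume of 0.07759 L.
[OH^-] = 0.002728/0.07759 = 0.03516 M, so pOH = 1.45 and pH = 14.00 - 1.45 = 12.55.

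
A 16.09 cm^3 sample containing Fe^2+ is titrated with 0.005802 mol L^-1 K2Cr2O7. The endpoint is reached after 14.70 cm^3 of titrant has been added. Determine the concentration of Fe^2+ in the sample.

n(K2Cr2O7) = 0.005802 x 0.01470 = 8.529e-5 mol.
From the balanced equation, 1 mol K2Cr2O7 reacts with 6 mol Fe^2+, so n(Fe^2+) = 8.529e-5 x 6/1 = 0.0005117 mol.
[Fe^2+] = 0.0005117 / 0.01609 L = 0.0318 M.

0.0318 M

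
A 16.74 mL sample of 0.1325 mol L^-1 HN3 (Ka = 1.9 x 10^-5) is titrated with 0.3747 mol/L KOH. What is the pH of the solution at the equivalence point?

n(HN3) = 0.1325 x 0.01674 = 0.002218 mol; V(KOH) at equivalence = 0.002218/0.3747 = 0.005920 L.
At equivalence all the acid is converted to N3-; total volume = 0.01674 + 0.005920 = 0.02266 L, so [N3-] = 0.002218/0.02266 = 0.09789 M.
Kb = Kw/Ka = 1.0e-14 / 1.9 x 10^-5 = 5.26e-10.
[OH^-] = sqrt(Kb x [N3-]) = sqrt(5.26e-10 x 0.09789) = 7.18e-6 M.
pOH = 5.14, so pH = 14.00 - 5.14 = 8.86.

8.86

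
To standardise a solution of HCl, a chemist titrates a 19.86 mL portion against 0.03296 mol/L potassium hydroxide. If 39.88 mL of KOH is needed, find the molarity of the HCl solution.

n(KOH) delivered = 0.03296 x 0.03988 = 0.001314 mol.
For a 1:1 reaction, n(HCl) = 0.001314 mol.
[HCl] = 0.001314 mol / 0.01986 L = 0.0662 M.

0.0662 M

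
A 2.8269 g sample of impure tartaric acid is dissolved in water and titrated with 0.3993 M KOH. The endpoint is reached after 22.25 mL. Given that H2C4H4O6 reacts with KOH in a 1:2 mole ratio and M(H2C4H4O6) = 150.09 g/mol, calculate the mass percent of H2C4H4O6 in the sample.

23.6%

n(KOH) = 0.3993 x 0.02225 = 0.008884 mol.
n(H2C4H4O6) = 0.008884 / 2 = 0.004442 mol.
mass of H2C4H4O6 = 0.004442 x 150.09 = 0.6667 g.
% purity = 0.6667 / 2.8269 x 100 = 23.6%.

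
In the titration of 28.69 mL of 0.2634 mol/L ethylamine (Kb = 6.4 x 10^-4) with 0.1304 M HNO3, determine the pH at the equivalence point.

n(C2H5NH2) = 0.2634 x 0.02869 = 0.007557 mol; V(HNO3) at equivalence = 0.007557/0.1304 = 0.05795 L.
At equivalence the base is fully converted to C2H5NH3+; total volume = 0.08664 L, so [C2H5NH3+] = 0.007557/0.08664 = 0.08722 M.
Ka(C2H5NH3+) = Kw/Kb = 1.0e-14 / 6.4 x 10^-4 = 1.56e-11.
[H^+] = sqrt(Ka x [C2H5NH3+]) = sqrt(1.56e-11 x 0.08722) = 1.17e-6 M.
pH = -log(1.17e-6) = 5.93.

5.93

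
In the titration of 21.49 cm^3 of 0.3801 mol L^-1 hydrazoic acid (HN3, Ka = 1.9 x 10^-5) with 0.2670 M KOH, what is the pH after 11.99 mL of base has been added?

4.53

Initial n(HN3) = 0.3801 x 0.02149 = 0.008168 mol.
n(KOH) added = 0.2670 x 0.01199 = 0.003201 mol, converting that many moles of HN3 to N3-.
Remaining n(HN3) = 0.004967 mol; n(N3-) = 0.003201 mol.
By Henderson-Hasselbalch, pH = pKa + log([A^-]/[HA]) = 4.72 + log(0.003201/0.004967) = 4.72 + (-0.19) = 4.53.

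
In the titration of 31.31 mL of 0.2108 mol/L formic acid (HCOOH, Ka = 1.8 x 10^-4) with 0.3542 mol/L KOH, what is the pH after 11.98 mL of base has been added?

4.00

Initial n(HCOOH) = 0.2108 x 0.03131 = 0.006600 mol.
n(KOH) added = 0.3542 x 0.01198 = 0.004243 mol, converting that many moles of HCOOH to HCOO-.
Remaining n(HCOOH) = 0.002357 mol; n(HCOO-) = 0.004243 mol.
By Henderson-Hasselbalch, pH = pKa + log([A^-]/[HA]) = 3.74 + log(0.004243/0.002357) = 3.74 + (+0.26) = 4.00.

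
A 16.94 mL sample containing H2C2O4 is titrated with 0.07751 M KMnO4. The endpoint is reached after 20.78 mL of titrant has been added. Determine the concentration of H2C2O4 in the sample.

0.238 M

n(KMnO4) = 0.07751 x 0.02078 = 0.001611 mol.
From the balanced equation, 2 mol KMnO4 reacts with 5 mol H2C2O4, so n(H2C2O4) = 0.001611 x 5/2 = 0.004027 mol.
[H2C2O4] = 0.004027 / 0.01694 L = 0.238 M.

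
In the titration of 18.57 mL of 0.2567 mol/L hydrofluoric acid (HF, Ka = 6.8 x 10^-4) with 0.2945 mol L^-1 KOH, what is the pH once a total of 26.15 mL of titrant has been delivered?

n(acid) = 0.2567 x 0.01857 = 0.004767 mol; n(KOH) added = 0.2945 x 0.02615 = 0.007701 mol.
Base is in excess by 0.007701 - 0.004767 = 0.002934 mol in a total volume of 0.04472 L.
[OH^-] = 0.002934/0.04472 = 0.06561 M, so pOH = 1.18 and pH = 14.00 - 1.18 = 12.82.

12.82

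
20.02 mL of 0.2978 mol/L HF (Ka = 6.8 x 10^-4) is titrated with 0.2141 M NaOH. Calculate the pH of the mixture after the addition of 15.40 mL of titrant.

Initial n(HF) = 0.2978 x 0.02002 = 0.005962 mol.
n(NaOH) added = 0.2141 x 0.01540 = 0.003297 mol, converting that many moles of HF to F-.
Remaining n(HF) = 0.002665 mol; n(F-) = 0.003297 mol.
By Henderson-Hasselbalch, pH = pKa + log([A^-]/[HA]) = 3.17 + log(0.003297/0.002665) = 3.17 + (+0.09) = 3.26.

3.26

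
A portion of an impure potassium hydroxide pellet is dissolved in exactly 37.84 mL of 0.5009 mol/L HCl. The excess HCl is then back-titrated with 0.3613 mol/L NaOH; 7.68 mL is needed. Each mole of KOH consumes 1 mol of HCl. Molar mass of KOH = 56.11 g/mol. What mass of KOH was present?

Total n(HCl) added = 0.5009 x 0.03784 = 0.01895 mol.
n(NaOH) used = 0.3613 x 0.007680 = 0.002775 mol, which equals the excess n(HCl).
So n(HCl) consumed by the sample = 0.01895 - 0.002775 = 0.01618 mol.
n(KOH) = 0.01618 / 1 = 0.01618 mol.
mass = 0.01618 mol x 56.11 g/mol = 0.908 g.

0.908 g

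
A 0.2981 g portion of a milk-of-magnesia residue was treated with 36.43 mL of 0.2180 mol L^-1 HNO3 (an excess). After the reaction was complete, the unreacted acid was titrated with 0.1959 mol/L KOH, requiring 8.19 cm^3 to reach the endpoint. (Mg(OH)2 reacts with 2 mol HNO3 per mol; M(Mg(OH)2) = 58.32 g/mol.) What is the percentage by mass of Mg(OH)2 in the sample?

Total n(HNO3) added = 0.2180 x 0.03643 = 0.007942 mol.
n(KOH) used = 0.1959 x 0.008190 = 0.001604 mol, which equals the excess n(HNO3).
So n(HNO3) consumed by the sample = 0.007942 - 0.001604 = 0.006337 mol.
n(Mg(OH)2) = 0.006337 / 2 = 0.003169 mol.
mass Mg(OH)2 = 0.003169 x 58.32 = 0.1848 g, so %Mg(OH)2 = 0.1848/0.2981 x 100 = 62.0%.

62.0%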